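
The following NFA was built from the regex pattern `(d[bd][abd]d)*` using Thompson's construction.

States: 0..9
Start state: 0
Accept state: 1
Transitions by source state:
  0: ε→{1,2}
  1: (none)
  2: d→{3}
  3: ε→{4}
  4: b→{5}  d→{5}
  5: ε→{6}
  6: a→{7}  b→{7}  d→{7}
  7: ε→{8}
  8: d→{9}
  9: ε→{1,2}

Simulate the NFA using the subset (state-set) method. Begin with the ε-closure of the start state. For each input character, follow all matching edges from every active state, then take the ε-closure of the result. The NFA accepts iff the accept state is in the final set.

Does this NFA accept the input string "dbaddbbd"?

Answer: ACCEPT

Trace:
S₀ = ε-closure({0}) = {0,1,2}
'd' @ 1: {3,4}
'b' @ 2: {5,6}
'a' @ 3: {7,8}
'd' @ 4: {1,2,9}  [accepting]
'd' @ 5: {3,4}
'b' @ 6: {5,6}
'b' @ 7: {7,8}
'd' @ 8: {1,2,9}  [accepting]
end set {1,2,9} — state 1 in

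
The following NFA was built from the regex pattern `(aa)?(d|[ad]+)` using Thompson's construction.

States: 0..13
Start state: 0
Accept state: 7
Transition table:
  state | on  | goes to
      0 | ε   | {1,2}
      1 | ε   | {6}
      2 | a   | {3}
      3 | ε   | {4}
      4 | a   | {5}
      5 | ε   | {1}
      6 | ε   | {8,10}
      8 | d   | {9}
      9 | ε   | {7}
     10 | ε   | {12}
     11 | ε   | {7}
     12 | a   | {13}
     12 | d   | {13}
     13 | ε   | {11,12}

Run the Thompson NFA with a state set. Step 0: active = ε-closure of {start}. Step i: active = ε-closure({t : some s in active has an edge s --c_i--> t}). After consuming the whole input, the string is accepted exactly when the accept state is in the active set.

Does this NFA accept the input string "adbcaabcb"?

start: ε-closure({0}) = {0,1,2,6,8,10,12}
'a' @ 1: {3,4,7,11,12,13}  ✓accept
'd' @ 2: {7,11,12,13}  ✓accept
'b' @ 3: {}  — no active states
rest 'caabcb' ignored (set empty)
end set {} — state 7 not in

Answer: REJECT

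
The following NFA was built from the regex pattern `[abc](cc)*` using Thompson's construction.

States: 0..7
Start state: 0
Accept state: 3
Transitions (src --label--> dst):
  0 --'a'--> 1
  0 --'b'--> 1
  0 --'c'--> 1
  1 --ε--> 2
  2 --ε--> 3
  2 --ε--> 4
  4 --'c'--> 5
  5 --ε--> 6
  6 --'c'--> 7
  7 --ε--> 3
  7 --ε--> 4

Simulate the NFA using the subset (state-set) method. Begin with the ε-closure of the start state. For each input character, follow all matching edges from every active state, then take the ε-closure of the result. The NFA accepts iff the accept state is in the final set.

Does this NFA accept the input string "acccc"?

initial (ε-close {0}): {0}
'a' @ 1: {1,2,3,4}  ✓accept
'c' @ 2: {5,6}
'c' @ 3: {3,4,7}  ✓accept
'c' @ 4: {5,6}
'c' @ 5: {3,4,7}  ✓accept
end set {3,4,7} — state 3 in

Answer: ACCEPT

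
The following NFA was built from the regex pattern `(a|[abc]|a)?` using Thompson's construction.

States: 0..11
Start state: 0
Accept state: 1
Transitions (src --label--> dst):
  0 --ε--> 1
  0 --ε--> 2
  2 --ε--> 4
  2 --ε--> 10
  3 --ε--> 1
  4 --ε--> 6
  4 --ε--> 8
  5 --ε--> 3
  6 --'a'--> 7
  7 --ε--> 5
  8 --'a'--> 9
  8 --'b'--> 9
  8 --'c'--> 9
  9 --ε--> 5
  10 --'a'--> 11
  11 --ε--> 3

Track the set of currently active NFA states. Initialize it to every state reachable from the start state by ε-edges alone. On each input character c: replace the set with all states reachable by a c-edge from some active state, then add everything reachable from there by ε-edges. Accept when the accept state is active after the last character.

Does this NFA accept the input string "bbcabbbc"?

initial (ε-close {0}): {0,1,2,4,6,8,10}
'b' @ 1: {1,3,5,9}  ✓accept
'b' @ 2: {}  — no active states
rest 'cabbbc' ignored (set empty)
after full input: {}  (accept=1 not in)

Answer: REJECT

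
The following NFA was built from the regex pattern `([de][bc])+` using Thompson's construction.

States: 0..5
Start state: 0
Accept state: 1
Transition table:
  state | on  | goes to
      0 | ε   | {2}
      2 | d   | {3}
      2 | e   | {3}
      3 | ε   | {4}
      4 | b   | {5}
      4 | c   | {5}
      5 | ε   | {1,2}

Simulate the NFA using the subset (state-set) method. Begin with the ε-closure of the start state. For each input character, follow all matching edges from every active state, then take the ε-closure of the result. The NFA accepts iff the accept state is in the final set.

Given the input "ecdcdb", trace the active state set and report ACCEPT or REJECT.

Answer: ACCEPT

Steps:
initial (ε-close {0}): {0,2}
'e' @ 1: {3,4}
'c' @ 2: {1,2,5}  ✓accept
'd' @ 3: {3,4}
'c' @ 4: {1,2,5}  ✓accept
'd' @ 5: {3,4}
'b' @ 6: {1,2,5}  ✓accept
after full input: {1,2,5}  (accept=1 in)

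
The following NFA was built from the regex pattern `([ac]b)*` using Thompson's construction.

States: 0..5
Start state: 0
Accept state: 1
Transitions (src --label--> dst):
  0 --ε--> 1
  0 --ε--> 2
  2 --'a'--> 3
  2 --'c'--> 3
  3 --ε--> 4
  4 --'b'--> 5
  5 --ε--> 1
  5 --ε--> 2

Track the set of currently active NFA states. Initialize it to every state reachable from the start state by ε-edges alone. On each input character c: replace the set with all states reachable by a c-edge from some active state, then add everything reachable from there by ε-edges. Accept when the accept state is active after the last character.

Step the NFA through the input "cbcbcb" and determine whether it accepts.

start: ε-closure({0}) = {0,1,2}
'c' @ 1: {3,4}
'b' @ 2: {1,2,5}  ✓accept
'c' @ 3: {3,4}
'b' @ 4: {1,2,5}  ✓accept
'c' @ 5: {3,4}
'b' @ 6: {1,2,5}  ✓accept
final: {1,2,5}; accept 1 in set

Answer: ACCEPT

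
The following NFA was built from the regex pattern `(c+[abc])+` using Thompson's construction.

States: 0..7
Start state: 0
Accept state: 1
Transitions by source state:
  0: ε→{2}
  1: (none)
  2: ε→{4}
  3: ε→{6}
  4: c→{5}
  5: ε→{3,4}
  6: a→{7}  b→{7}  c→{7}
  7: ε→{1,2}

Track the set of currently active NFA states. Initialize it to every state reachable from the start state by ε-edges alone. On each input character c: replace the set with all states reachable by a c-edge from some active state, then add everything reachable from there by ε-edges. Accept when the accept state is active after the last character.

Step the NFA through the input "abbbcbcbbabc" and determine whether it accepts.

Answer: REJECT

Steps:
S₀ = ε-closure({0}) = {0,2,4}
'a' @ 1: {}  — dead — no transitions
rest 'bbbcbcbbabc' ignored (set empty)
end set {} — state 1 not in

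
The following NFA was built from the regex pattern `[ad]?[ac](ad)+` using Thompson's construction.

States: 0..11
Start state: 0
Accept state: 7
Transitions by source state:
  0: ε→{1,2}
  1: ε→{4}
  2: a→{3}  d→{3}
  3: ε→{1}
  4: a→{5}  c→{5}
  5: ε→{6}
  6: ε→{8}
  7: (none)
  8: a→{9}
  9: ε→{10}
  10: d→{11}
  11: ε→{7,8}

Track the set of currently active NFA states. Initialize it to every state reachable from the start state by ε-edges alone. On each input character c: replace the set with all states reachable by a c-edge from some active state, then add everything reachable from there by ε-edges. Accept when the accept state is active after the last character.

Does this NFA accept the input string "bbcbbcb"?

Answer: REJECT

Trace:
initial (ε-close {0}): {0,1,2,4}
'b' @ 1: {}  — no active states
rest 'bcbbcb' ignored (set empty)
final: {}; accept 7 not in set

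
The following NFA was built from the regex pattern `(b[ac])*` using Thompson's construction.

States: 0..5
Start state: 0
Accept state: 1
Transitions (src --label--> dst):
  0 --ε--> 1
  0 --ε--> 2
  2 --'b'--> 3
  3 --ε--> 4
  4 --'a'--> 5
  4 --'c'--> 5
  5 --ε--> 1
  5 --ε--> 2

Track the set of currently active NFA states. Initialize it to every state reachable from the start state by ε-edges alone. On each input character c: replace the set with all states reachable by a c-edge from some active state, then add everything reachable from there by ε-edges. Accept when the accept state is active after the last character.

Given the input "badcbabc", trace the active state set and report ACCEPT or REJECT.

S₀ = ε-closure({0}) = {0,1,2}
'b' @ 1: {3,4}
'a' @ 2: {1,2,5}  [accepting]
'd' @ 3: {}  — no active states
rest 'cbabc' ignored (set empty)
final: {}; accept 1 not in set

Answer: REJECT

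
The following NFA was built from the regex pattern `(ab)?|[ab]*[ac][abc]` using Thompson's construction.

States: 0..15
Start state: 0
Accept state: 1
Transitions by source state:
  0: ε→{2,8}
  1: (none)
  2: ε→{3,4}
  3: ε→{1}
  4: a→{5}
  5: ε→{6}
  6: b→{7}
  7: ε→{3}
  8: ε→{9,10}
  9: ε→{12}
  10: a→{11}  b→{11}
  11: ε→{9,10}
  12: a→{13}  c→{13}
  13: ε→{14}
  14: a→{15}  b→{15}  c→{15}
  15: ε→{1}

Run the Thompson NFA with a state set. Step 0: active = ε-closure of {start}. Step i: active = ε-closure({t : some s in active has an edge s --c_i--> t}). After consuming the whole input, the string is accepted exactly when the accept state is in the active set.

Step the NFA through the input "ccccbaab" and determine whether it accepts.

Answer: REJECT

Derivation:
initial (ε-close {0}): {0,1,2,3,4,8,9,10,12}
'c' @ 1: {13,14}
'c' @ 2: {1,15}  ✓accept
'c' @ 3: {}  — state set empty
rest 'cbaab' ignored (set empty)
end set {} — state 1 not in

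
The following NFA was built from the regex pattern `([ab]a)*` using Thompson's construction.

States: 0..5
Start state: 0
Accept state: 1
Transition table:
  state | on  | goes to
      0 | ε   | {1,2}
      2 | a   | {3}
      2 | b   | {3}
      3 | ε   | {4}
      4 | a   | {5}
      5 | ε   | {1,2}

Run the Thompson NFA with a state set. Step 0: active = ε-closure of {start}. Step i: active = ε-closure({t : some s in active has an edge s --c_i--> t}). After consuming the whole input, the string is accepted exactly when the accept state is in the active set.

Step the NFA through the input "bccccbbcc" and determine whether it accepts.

Answer: REJECT

Steps:
start: ε-closure({0}) = {0,1,2}
'b' @ 1: {3,4}
'c' @ 2: {}  — state set empty
rest 'cccbbcc' ignored (set empty)
after full input: {}  (accept=1 not in)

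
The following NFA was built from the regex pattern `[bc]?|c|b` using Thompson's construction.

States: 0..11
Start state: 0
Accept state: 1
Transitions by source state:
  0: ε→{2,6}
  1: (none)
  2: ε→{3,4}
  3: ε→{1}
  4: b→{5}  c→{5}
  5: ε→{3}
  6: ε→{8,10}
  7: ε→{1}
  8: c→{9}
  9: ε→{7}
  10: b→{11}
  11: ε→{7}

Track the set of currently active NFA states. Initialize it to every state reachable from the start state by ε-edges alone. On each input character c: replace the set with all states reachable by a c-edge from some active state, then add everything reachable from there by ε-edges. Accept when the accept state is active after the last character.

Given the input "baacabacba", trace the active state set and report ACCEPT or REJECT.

start: ε-closure({0}) = {0,1,2,3,4,6,8,10}
'b' @ 1: {1,3,5,7,11}  (accept∈set)
'a' @ 2: {}  — dead — no transitions
rest 'acabacba' ignored (set empty)
after full input: {}  (accept=1 not in)

Answer: REJECT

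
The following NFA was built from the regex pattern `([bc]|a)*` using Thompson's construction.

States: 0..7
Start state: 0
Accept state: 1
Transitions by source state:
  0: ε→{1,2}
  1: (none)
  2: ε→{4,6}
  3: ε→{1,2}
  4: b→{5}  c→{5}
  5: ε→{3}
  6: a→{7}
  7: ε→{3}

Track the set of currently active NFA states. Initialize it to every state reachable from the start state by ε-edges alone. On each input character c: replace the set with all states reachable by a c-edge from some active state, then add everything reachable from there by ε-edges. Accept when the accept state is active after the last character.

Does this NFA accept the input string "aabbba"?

Answer: ACCEPT

Steps:
initial (ε-close {0}): {0,1,2,4,6}
'a' @ 1: {1,2,3,4,6,7}  (accept∈set)
'a' @ 2: {1,2,3,4,6,7}  (accept∈set)
'b' @ 3: {1,2,3,4,5,6}  (accept∈set)
'b' @ 4: {1,2,3,4,5,6}  (accept∈set)
'b' @ 5: {1,2,3,4,5,6}  (accept∈set)
'a' @ 6: {1,2,3,4,6,7}  (accept∈set)
final: {1,2,3,4,6,7}; accept 1 in set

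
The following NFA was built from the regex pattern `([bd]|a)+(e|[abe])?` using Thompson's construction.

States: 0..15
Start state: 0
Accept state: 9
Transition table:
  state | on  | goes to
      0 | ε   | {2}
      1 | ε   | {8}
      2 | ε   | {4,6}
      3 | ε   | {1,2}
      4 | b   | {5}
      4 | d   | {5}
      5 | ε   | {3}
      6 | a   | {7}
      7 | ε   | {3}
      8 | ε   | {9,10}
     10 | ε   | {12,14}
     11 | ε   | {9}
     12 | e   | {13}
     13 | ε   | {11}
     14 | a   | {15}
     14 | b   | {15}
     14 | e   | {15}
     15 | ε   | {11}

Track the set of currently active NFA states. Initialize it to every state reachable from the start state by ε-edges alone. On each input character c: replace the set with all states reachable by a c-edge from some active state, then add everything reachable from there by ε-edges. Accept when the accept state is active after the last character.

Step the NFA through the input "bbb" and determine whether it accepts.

Answer: ACCEPT

Derivation:
start: ε-closure({0}) = {0,2,4,6}
'b' @ 1: {1,2,3,4,5,6,8,9,10,12,14}  (accept∈set)
'b' @ 2: {1,2,3,4,5,6,8,9,10,11,12,14,15}  (accept∈set)
'b' @ 3: {1,2,3,4,5,6,8,9,10,11,12,14,15}  (accept∈set)
end set {1,2,3,4,5,6,8,9,10,11,12,14,15} — state 9 in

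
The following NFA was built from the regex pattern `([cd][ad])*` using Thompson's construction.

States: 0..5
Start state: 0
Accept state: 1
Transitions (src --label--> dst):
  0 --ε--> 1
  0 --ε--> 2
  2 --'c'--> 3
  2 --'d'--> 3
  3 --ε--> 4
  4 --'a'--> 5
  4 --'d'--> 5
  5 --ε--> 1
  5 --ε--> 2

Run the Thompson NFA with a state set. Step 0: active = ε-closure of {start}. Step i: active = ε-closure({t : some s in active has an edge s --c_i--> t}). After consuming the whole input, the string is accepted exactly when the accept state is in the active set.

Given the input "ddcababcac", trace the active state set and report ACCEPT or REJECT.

Answer: REJECT

Steps:
S₀ = ε-closure({0}) = {0,1,2}
'd' @ 1: {3,4}
'd' @ 2: {1,2,5}  ✓accept
'c' @ 3: {3,4}
'a' @ 4: {1,2,5}  ✓accept
'b' @ 5: {}  — state set empty
rest 'abcac' ignored (set empty)
end set {} — state 1 not in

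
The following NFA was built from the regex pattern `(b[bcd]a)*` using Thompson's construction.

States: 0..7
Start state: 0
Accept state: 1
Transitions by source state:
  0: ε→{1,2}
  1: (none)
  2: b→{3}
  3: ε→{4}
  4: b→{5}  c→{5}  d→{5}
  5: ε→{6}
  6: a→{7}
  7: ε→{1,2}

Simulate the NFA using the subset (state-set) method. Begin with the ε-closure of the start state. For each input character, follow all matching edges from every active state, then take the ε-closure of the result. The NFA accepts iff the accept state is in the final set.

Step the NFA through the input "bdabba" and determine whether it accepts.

Answer: ACCEPT

Trace:
S₀ = ε-closure({0}) = {0,1,2}
'b' @ 1: {3,4}
'd' @ 2: {5,6}
'a' @ 3: {1,2,7}  [accepting]
'b' @ 4: {3,4}
'b' @ 5: {5,6}
'a' @ 6: {1,2,7}  [accepting]
end set {1,2,7} — state 1 in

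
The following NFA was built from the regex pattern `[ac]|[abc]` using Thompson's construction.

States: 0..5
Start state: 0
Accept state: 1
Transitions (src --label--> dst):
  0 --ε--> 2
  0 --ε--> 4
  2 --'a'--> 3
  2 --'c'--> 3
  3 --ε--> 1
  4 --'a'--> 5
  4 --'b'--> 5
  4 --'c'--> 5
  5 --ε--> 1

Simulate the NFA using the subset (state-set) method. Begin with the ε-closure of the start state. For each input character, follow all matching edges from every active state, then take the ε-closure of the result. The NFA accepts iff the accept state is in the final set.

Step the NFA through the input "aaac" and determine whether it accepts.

start: ε-closure({0}) = {0,2,4}
'a' @ 1: {1,3,5}  [accepting]
'a' @ 2: {}  — dead — no transitions
rest 'ac' ignored (set empty)
after full input: {}  (accept=1 not in)

Answer: REJECT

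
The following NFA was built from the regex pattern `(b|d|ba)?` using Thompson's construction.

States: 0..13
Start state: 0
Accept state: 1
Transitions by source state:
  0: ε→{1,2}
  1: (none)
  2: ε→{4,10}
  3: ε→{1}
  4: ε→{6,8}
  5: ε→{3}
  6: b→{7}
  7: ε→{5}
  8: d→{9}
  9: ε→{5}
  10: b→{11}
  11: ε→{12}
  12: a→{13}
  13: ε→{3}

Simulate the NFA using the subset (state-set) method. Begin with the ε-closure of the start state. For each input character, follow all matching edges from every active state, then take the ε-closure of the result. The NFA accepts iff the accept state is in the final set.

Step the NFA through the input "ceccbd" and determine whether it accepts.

initial (ε-close {0}): {0,1,2,4,6,8,10}
'c' @ 1: {}  — state set empty
rest 'eccbd' ignored (set empty)
after full input: {}  (accept=1 not in)

Answer: REJECT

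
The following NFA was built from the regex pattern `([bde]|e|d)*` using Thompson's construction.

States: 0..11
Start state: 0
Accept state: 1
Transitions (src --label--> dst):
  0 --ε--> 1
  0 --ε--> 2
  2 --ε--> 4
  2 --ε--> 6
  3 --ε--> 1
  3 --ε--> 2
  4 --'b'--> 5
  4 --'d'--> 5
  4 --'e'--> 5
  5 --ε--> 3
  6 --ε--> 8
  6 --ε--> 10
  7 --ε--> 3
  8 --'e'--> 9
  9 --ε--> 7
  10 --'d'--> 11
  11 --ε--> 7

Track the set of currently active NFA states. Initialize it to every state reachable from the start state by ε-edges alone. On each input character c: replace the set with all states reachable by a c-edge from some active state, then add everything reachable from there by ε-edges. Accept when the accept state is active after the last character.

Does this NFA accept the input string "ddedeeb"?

initial (ε-close {0}): {0,1,2,4,6,8,10}
'd' @ 1: {1,2,3,4,5,6,7,8,10,11}  (accept∈set)
'd' @ 2: {1,2,3,4,5,6,7,8,10,11}  (accept∈set)
'e' @ 3: {1,2,3,4,5,6,7,8,9,10}  (accept∈set)
'd' @ 4: {1,2,3,4,5,6,7,8,10,11}  (accept∈set)
'e' @ 5: {1,2,3,4,5,6,7,8,9,10}  (accept∈set)
'e' @ 6: {1,2,3,4,5,6,7,8,9,10}  (accept∈set)
'b' @ 7: {1,2,3,4,5,6,8,10}  (accept∈set)
final: {1,2,3,4,5,6,8,10}; accept 1 in set

Answer: ACCEPT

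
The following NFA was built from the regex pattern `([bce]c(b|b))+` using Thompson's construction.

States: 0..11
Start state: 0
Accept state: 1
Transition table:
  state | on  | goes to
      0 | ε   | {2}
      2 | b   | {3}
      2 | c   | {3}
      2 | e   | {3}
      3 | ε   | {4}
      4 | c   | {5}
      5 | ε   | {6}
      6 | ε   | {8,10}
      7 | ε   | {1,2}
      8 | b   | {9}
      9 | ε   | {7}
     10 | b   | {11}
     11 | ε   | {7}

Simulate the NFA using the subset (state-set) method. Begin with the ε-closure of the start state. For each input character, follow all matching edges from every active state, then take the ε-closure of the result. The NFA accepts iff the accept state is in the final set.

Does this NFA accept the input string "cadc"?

start: ε-closure({0}) = {0,2}
'c' @ 1: {3,4}
'a' @ 2: {}  — no active states
rest 'dc' ignored (set empty)
final: {}; accept 1 not in set

Answer: REJECT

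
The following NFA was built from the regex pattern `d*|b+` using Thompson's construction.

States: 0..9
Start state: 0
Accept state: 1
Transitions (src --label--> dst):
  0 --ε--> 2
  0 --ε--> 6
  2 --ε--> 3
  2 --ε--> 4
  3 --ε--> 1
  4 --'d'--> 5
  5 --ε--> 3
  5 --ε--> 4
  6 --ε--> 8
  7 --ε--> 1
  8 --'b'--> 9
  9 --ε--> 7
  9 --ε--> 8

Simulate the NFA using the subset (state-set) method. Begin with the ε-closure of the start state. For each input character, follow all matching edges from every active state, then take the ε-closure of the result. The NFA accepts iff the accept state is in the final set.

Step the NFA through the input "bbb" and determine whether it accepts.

Answer: ACCEPT

Derivation:
S₀ = ε-closure({0}) = {0,1,2,3,4,6,8}
'b' @ 1: {1,7,8,9}  (accept∈set)
'b' @ 2: {1,7,8,9}  (accept∈set)
'b' @ 3: {1,7,8,9}  (accept∈set)
end set {1,7,8,9} — state 1 in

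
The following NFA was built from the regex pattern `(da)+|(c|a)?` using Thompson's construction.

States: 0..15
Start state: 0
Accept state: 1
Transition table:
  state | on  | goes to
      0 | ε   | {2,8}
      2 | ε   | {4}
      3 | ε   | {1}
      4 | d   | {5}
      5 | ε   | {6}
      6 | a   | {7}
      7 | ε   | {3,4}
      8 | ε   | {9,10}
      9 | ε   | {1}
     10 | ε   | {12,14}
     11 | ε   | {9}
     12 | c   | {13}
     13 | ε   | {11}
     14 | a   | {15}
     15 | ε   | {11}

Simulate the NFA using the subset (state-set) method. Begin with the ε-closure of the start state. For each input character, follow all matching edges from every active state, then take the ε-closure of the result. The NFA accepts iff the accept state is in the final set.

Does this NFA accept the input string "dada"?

S₀ = ε-closure({0}) = {0,1,2,4,8,9,10,12,14}
'd' @ 1: {5,6}
'a' @ 2: {1,3,4,7}  (accept∈set)
'd' @ 3: {5,6}
'a' @ 4: {1,3,4,7}  (accept∈set)
final: {1,3,4,7}; accept 1 in set

Answer: ACCEPT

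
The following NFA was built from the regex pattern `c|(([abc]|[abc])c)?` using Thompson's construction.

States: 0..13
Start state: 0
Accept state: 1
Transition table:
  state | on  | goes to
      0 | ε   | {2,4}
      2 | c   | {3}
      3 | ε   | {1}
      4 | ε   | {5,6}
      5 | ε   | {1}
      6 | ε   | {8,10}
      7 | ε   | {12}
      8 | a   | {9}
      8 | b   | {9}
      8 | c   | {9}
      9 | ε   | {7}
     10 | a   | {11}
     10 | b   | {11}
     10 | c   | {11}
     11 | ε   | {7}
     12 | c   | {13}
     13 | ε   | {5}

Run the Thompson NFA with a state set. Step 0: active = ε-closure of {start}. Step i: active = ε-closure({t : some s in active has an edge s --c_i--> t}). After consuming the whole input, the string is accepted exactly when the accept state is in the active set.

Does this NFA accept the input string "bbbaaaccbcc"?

Answer: REJECT

Derivation:
S₀ = ε-closure({0}) = {0,1,2,4,5,6,8,10}
'b' @ 1: {7,9,11,12}
'b' @ 2: {}  — dead — no transitions
rest 'baaaccbcc' ignored (set empty)
end set {} — state 1 not in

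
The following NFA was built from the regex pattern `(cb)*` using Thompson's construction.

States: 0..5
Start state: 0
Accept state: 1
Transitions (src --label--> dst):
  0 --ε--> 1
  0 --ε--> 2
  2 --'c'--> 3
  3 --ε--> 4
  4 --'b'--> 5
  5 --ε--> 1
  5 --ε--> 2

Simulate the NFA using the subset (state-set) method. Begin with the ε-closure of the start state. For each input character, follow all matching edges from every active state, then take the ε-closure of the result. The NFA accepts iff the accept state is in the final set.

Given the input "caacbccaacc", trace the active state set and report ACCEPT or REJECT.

S₀ = ε-closure({0}) = {0,1,2}
'c' @ 1: {3,4}
'a' @ 2: {}  — dead — no transitions
rest 'acbccaacc' ignored (set empty)
final: {}; accept 1 not in set

Answer: REJECT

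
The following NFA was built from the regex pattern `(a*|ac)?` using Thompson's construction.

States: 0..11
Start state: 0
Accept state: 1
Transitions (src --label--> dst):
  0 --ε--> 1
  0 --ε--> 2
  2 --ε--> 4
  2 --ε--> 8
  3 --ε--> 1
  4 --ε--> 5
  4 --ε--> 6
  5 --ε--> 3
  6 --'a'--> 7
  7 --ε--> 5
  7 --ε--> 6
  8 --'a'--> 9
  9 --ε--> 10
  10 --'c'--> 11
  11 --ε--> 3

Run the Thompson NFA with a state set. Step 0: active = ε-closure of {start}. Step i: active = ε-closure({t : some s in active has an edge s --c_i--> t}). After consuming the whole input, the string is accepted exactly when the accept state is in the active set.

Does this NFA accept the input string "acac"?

Answer: REJECT

Steps:
S₀ = ε-closure({0}) = {0,1,2,3,4,5,6,8}
'a' @ 1: {1,3,5,6,7,9,10}  [accepting]
'c' @ 2: {1,3,11}  [accepting]
'a' @ 3: {}  — no active states
rest 'c' ignored (set empty)
after full input: {}  (accept=1 not in)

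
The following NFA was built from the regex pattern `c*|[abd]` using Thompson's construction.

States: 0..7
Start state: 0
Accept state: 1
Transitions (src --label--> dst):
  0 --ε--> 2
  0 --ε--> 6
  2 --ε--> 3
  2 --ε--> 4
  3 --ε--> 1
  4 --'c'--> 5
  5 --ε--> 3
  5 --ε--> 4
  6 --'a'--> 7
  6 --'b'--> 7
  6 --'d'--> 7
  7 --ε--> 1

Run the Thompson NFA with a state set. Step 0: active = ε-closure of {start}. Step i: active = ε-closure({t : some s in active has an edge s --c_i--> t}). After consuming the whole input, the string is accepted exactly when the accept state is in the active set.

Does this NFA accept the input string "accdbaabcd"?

S₀ = ε-closure({0}) = {0,1,2,3,4,6}
'a' @ 1: {1,7}  [accepting]
'c' @ 2: {}  — dead — no transitions
rest 'cdbaabcd' ignored (set empty)
final: {}; accept 1 not in set

Answer: REJECT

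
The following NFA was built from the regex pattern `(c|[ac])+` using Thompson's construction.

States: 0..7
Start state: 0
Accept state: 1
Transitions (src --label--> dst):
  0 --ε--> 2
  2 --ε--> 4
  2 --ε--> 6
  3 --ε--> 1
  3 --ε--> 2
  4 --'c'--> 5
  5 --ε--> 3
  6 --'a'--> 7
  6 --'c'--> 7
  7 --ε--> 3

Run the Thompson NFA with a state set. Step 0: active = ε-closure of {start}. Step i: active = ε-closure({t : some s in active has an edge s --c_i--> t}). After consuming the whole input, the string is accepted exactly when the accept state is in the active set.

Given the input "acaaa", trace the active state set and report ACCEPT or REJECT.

Answer: ACCEPT

Trace:
initial (ε-close {0}): {0,2,4,6}
'a' @ 1: {1,2,3,4,6,7}  [accepting]
'c' @ 2: {1,2,3,4,5,6,7}  [accepting]
'a' @ 3: {1,2,3,4,6,7}  [accepting]
'a' @ 4: {1,2,3,4,6,7}  [accepting]
'a' @ 5: {1,2,3,4,6,7}  [accepting]
final: {1,2,3,4,6,7}; accept 1 in set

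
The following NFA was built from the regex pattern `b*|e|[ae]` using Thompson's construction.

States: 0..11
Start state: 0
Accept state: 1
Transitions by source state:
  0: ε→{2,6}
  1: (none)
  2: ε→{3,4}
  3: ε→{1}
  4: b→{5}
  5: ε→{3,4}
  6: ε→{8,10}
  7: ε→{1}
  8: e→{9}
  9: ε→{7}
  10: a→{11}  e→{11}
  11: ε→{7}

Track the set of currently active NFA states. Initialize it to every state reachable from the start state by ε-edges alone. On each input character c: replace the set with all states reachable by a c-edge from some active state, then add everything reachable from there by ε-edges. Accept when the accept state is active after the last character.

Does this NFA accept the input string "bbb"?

Answer: ACCEPT

Trace:
S₀ = ε-closure({0}) = {0,1,2,3,4,6,8,10}
'b' @ 1: {1,3,4,5}  (accept∈set)
'b' @ 2: {1,3,4,5}  (accept∈set)
'b' @ 3: {1,3,4,5}  (accept∈set)
end set {1,3,4,5} — state 1 in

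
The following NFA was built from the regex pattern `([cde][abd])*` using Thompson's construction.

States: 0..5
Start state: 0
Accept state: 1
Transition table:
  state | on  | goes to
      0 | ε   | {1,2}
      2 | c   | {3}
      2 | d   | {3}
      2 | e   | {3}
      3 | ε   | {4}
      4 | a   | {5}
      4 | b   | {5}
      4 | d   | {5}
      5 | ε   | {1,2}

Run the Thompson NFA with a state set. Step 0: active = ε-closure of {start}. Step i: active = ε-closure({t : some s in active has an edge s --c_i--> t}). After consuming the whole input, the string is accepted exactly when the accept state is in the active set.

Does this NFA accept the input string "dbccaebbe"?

start: ε-closure({0}) = {0,1,2}
'd' @ 1: {3,4}
'b' @ 2: {1,2,5}  ✓accept
'c' @ 3: {3,4}
'c' @ 4: {}  — state set empty
rest 'aebbe' ignored (set empty)
after full input: {}  (accept=1 not in)

Answer: REJECT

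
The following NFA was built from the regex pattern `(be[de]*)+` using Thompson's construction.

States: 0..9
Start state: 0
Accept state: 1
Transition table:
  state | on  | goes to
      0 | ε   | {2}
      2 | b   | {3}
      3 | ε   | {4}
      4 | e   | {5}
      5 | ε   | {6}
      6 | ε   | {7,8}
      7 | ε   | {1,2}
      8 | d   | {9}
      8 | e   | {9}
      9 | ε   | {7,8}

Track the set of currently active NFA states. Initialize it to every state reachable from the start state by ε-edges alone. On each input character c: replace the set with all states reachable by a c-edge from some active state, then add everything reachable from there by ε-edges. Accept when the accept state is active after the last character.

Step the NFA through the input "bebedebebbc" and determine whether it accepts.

Answer: REJECT

Derivation:
start: ε-closure({0}) = {0,2}
'b' @ 1: {3,4}
'e' @ 2: {1,2,5,6,7,8}  ✓accept
'b' @ 3: {3,4}
'e' @ 4: {1,2,5,6,7,8}  ✓accept
'd' @ 5: {1,2,7,8,9}  ✓accept
'e' @ 6: {1,2,7,8,9}  ✓accept
'b' @ 7: {3,4}
'e' @ 8: {1,2,5,6,7,8}  ✓accept
'b' @ 9: {3,4}
'b' @ 10: {}  — dead — no transitions
rest 'c' ignored (set empty)
final: {}; accept 1 not in set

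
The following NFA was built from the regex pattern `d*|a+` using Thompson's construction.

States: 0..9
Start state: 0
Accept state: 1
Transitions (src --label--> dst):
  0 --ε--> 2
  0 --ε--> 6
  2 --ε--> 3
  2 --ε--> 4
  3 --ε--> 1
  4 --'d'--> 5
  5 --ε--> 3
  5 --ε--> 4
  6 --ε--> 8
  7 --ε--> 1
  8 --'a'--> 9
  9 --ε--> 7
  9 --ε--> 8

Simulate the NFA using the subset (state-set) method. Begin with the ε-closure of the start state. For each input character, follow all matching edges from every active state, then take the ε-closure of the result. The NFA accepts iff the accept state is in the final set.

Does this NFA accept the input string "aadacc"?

start: ε-closure({0}) = {0,1,2,3,4,6,8}
'a' @ 1: {1,7,8,9}  [accepting]
'a' @ 2: {1,7,8,9}  [accepting]
'd' @ 3: {}  — state set empty
rest 'acc' ignored (set empty)
final: {}; accept 1 not in set

Answer: REJECT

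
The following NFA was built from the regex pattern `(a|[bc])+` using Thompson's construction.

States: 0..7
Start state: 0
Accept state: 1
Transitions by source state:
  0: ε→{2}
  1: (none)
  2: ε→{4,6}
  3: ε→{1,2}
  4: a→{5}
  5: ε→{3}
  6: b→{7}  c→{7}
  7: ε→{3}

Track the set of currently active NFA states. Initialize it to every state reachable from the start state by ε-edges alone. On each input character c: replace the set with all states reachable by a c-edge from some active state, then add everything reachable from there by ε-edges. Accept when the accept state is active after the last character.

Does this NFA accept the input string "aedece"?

start: ε-closure({0}) = {0,2,4,6}
'a' @ 1: {1,2,3,4,5,6}  [accepting]
'e' @ 2: {}  — dead — no transitions
rest 'dece' ignored (set empty)
after full input: {}  (accept=1 not in)

Answer: REJECT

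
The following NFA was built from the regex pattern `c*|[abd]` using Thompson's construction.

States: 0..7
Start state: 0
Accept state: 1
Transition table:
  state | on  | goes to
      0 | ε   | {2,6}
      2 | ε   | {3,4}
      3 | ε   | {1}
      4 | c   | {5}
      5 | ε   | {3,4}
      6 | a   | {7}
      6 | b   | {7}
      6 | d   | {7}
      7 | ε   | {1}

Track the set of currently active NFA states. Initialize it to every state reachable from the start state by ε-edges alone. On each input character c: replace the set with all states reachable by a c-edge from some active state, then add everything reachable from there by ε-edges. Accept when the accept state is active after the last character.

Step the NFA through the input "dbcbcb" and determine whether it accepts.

initial (ε-close {0}): {0,1,2,3,4,6}
'd' @ 1: {1,7}  ✓accept
'b' @ 2: {}  — dead — no transitions
rest 'cbcb' ignored (set empty)
after full input: {}  (accept=1 not in)

Answer: REJECT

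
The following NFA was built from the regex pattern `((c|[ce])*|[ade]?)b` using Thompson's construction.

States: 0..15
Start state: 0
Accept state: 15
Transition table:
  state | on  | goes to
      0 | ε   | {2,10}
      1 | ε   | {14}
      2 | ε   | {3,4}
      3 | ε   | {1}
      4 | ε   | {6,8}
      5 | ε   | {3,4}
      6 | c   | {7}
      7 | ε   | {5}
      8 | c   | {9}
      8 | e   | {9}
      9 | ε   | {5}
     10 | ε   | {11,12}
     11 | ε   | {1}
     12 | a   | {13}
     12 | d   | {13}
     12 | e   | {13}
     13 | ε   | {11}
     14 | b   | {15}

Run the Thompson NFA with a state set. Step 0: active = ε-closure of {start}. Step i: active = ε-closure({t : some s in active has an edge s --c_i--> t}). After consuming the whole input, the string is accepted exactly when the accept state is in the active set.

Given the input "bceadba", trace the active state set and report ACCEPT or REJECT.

start: ε-closure({0}) = {0,1,2,3,4,6,8,10,11,12,14}
'b' @ 1: {15}  ✓accept
'c' @ 2: {}  — dead — no transitions
rest 'eadba' ignored (set empty)
end set {} — state 15 not in

Answer: REJECT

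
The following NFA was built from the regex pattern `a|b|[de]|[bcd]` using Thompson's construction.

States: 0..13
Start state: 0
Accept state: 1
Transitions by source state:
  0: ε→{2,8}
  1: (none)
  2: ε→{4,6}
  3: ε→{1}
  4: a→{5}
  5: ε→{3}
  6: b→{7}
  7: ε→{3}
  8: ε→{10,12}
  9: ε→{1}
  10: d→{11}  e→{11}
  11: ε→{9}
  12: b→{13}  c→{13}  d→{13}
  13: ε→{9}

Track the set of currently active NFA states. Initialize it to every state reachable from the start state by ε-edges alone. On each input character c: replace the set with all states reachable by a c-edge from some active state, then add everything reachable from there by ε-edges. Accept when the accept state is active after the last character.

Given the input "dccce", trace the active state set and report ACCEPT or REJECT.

Answer: REJECT

Derivation:
start: ε-closure({0}) = {0,2,4,6,8,10,12}
'd' @ 1: {1,9,11,13}  ✓accept
'c' @ 2: {}  — dead — no transitions
rest 'cce' ignored (set empty)
final: {}; accept 1 not in set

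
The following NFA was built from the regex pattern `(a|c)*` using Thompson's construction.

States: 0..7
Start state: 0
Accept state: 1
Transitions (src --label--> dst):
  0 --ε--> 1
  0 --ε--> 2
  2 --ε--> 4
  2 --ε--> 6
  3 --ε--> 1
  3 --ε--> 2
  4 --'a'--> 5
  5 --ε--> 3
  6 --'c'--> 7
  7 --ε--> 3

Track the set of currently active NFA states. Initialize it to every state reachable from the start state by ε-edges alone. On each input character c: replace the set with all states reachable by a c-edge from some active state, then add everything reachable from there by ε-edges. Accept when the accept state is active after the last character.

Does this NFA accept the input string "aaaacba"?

Answer: REJECT

Derivation:
S₀ = ε-closure({0}) = {0,1,2,4,6}
'a' @ 1: {1,2,3,4,5,6}  (accept∈set)
'a' @ 2: {1,2,3,4,5,6}  (accept∈set)
'a' @ 3: {1,2,3,4,5,6}  (accept∈set)
'a' @ 4: {1,2,3,4,5,6}  (accept∈set)
'c' @ 5: {1,2,3,4,6,7}  (accept∈set)
'b' @ 6: {}  — state set empty
rest 'a' ignored (set empty)
end set {} — state 1 not in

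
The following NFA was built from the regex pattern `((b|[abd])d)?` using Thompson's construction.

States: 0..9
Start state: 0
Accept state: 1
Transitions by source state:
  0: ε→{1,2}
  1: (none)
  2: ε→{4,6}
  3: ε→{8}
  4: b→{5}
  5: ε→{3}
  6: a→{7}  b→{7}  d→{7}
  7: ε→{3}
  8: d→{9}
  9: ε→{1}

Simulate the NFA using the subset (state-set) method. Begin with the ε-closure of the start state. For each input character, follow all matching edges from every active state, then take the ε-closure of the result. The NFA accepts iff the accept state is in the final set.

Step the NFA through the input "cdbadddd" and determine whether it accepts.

initial (ε-close {0}): {0,1,2,4,6}
'c' @ 1: {}  — no active states
rest 'dbadddd' ignored (set empty)
after full input: {}  (accept=1 not in)

Answer: REJECT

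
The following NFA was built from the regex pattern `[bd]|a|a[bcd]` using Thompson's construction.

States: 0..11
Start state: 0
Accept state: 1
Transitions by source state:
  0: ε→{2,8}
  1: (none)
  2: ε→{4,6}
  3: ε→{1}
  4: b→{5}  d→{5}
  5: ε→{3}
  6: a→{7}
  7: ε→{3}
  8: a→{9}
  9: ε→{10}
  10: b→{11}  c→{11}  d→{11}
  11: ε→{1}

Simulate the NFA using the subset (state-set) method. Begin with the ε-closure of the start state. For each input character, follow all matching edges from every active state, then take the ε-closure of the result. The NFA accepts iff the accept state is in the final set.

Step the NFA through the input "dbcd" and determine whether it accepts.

S₀ = ε-closure({0}) = {0,2,4,6,8}
'd' @ 1: {1,3,5}  (accept∈set)
'b' @ 2: {}  — dead — no transitions
rest 'cd' ignored (set empty)
after full input: {}  (accept=1 not in)

Answer: REJECT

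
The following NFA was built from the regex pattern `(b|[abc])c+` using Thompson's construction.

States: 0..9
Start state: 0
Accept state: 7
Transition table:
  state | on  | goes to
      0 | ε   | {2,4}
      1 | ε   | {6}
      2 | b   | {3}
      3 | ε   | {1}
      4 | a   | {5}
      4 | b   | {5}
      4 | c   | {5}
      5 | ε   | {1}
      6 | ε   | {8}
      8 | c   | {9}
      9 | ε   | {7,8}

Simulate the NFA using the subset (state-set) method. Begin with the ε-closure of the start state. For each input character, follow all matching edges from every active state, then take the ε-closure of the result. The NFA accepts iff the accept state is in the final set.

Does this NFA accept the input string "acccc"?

Answer: ACCEPT

Trace:
initial (ε-close {0}): {0,2,4}
'a' @ 1: {1,5,6,8}
'c' @ 2: {7,8,9}  (accept∈set)
'c' @ 3: {7,8,9}  (accept∈set)
'c' @ 4: {7,8,9}  (accept∈set)
'c' @ 5: {7,8,9}  (accept∈set)
after full input: {7,8,9}  (accept=7 in)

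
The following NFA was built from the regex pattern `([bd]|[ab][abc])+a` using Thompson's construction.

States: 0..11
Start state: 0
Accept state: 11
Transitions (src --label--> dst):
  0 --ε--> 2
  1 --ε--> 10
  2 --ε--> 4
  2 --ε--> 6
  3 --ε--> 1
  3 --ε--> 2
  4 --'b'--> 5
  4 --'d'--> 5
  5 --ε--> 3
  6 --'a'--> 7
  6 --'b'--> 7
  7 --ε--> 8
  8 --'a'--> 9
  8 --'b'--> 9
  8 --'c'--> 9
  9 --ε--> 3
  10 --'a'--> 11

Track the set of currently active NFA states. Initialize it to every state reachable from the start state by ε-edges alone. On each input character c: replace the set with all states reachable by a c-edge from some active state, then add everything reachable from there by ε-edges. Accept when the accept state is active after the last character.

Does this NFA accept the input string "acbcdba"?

Answer: ACCEPT

Derivation:
start: ε-closure({0}) = {0,2,4,6}
'a' @ 1: {7,8}
'c' @ 2: {1,2,3,4,6,9,10}
'b' @ 3: {1,2,3,4,5,6,7,8,10}
'c' @ 4: {1,2,3,4,6,9,10}
'd' @ 5: {1,2,3,4,5,6,10}
'b' @ 6: {1,2,3,4,5,6,7,8,10}
'a' @ 7: {1,2,3,4,6,7,8,9,10,11}  ✓accept
end set {1,2,3,4,6,7,8,9,10,11} — state 11 in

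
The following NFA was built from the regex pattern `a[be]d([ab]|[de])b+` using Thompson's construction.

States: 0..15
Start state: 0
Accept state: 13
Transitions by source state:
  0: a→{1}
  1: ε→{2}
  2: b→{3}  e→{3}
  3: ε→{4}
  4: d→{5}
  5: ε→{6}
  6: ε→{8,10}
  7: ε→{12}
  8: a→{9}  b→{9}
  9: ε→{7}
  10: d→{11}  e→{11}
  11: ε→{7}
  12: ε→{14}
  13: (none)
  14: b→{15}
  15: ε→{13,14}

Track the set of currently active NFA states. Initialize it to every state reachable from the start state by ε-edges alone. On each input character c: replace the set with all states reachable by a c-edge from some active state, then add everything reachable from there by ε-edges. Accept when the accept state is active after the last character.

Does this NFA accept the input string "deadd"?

Answer: REJECT

Trace:
start: ε-closure({0}) = {0}
'd' @ 1: {}  — dead — no transitions
rest 'eadd' ignored (set empty)
final: {}; accept 13 not in set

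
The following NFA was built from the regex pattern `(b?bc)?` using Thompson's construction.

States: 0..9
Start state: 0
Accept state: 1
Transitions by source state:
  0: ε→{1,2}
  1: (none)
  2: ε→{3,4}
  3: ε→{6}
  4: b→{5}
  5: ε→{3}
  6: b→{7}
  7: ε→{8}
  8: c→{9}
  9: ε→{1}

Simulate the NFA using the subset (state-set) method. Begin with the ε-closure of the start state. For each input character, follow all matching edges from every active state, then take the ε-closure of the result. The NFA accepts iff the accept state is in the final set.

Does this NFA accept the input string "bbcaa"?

Answer: REJECT

Trace:
start: ε-closure({0}) = {0,1,2,3,4,6}
'b' @ 1: {3,5,6,7,8}
'b' @ 2: {7,8}
'c' @ 3: {1,9}  ✓accept
'a' @ 4: {}  — no active states
rest 'a' ignored (set empty)
after full input: {}  (accept=1 not in)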